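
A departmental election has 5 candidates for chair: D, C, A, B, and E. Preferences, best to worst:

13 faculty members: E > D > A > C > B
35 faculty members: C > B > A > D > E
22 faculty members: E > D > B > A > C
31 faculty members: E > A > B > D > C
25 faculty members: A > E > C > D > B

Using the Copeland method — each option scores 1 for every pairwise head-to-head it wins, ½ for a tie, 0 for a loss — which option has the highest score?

D: beats C; loses to A, B, and E → score 1.
C: beats B; loses to D, A, and E → score 1.
A: beats D, C, and B; loses to E → score 3.
B: beats D; loses to C, A, and E → score 1.
E: beats D, C, A, and B → score 4.
E has the best pairwise record.

E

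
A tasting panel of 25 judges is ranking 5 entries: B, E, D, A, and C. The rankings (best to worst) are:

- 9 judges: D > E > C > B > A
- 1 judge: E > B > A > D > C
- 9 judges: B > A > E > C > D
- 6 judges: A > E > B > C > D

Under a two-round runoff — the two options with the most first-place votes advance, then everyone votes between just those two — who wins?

Round 1 first-place votes: B 9, E 1, D 9, A 6, C 0.
B and D advance.
Runoff: B is preferred to D by 16 voters; D by 9.
B wins the runoff.

B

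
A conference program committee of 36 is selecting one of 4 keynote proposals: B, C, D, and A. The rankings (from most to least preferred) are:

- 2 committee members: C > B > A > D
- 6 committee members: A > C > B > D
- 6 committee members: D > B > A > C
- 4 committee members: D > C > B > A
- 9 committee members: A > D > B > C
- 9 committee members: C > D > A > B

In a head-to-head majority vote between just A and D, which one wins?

Voters preferring A to D: 17; preferring D to A: 19.
D wins the head-to-head.

D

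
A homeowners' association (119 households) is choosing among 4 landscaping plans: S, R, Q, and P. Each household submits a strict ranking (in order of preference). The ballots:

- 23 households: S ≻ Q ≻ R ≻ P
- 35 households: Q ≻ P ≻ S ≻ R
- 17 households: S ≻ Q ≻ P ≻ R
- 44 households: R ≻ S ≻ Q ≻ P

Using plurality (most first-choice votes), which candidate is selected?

First-place votes: S 40, R 44, Q 35, P 0.
R has the most first-place votes.

R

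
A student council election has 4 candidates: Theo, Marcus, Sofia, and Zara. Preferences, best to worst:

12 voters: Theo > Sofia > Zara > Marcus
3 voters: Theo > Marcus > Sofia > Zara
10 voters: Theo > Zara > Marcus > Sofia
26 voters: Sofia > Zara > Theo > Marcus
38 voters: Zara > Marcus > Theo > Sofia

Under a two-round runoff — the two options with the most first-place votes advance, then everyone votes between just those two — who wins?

Zara

Round 1 first-place votes: Theo 25, Marcus 0, Sofia 26, Zara 38.
Zara and Sofia advance.
Runoff: Zara is preferred to Sofia by 48 voters; Sofia by 41.
Zara wins the runoff.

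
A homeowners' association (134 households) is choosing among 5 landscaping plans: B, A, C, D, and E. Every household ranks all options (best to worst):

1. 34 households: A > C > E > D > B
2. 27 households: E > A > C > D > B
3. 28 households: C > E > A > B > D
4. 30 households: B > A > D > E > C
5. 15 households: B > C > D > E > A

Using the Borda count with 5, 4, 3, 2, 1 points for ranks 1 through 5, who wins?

A

B: 34·1 + 27·1 + 28·2 + 30·5 + 15·5 = 342
A: 34·5 + 27·4 + 28·3 + 30·4 + 15·1 = 497
C: 34·4 + 27·3 + 28·5 + 30·1 + 15·4 = 447
D: 34·2 + 27·2 + 28·1 + 30·3 + 15·3 = 285
E: 34·3 + 27·5 + 28·4 + 30·2 + 15·2 = 439
A has the highest Borda score (497).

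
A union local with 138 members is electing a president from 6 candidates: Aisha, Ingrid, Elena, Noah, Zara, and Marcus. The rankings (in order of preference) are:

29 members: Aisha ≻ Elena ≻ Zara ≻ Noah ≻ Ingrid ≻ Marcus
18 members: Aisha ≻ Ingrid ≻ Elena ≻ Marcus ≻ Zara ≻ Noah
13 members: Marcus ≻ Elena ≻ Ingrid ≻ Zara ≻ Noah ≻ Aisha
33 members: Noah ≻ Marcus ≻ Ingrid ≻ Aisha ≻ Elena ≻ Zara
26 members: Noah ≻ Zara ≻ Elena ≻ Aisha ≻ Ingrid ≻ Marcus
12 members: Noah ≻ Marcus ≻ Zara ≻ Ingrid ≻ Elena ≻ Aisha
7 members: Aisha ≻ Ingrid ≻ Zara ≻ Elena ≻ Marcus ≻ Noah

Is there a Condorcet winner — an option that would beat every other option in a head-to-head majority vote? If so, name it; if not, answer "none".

Noah vs Aisha: 84–54 for Noah.
Noah vs Ingrid: 100–38 for Noah.
Noah vs Elena: 71–67 for Noah.
Noah vs Zara: 71–67 for Noah.
Noah vs Marcus: 100–38 for Noah.
Noah beats every other option head-to-head.

Noah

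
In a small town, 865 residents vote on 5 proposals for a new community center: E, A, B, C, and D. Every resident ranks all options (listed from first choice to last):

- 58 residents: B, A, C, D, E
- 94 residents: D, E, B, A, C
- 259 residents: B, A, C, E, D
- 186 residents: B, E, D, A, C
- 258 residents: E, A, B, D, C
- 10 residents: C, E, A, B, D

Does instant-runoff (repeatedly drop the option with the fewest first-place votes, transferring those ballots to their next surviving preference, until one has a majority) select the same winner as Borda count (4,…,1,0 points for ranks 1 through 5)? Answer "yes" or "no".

Instant-runoff — R1 E 258, A 0, B 503, C 10, D 94 (B winner). Winner: B.
Borda — scores: E 2161, A 2025, B 2726, C 674, D 1064. Winner: B.
The two methods agree.

yes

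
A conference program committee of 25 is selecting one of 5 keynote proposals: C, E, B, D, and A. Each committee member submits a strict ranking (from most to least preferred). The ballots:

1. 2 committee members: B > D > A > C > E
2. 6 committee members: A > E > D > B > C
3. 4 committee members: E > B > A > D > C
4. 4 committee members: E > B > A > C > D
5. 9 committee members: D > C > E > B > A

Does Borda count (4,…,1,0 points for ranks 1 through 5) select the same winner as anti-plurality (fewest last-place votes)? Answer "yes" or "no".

Borda — scores: C 33, E 68, B 47, D 58, A 44. Winner: E.
Anti-plurality — last-place votes: C 10, E 2, B 0, D 4, A 9. Winner: B.
The two methods disagree.

no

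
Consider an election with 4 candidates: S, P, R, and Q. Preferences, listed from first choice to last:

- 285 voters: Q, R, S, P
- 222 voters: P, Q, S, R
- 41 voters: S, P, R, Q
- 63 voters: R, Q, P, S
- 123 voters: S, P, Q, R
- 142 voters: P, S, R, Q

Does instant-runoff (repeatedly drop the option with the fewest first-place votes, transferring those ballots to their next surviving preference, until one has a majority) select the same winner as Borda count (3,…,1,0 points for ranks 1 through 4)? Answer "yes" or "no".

Instant-runoff — R1 S 164, P 364, R 63, Q 285 (R out); R2 S 164, P 364, Q 348 (S out); R3 P 528, Q 348 (P winner). Winner: P.
Borda — scores: S 1283, P 1483, R 942, Q 1548. Winner: Q.
The two methods disagree.

no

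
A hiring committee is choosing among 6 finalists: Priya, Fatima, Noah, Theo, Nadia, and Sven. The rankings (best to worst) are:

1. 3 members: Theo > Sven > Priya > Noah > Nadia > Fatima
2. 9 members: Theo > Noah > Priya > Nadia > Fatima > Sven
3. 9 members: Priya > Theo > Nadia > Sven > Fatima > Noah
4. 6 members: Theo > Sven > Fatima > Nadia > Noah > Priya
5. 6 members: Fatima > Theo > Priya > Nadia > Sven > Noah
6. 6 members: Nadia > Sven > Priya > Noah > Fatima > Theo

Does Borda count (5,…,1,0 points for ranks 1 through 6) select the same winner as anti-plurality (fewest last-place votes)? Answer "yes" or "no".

Borda — scores: Priya 117, Fatima 72, Noah 60, Theo 150, Nadia 102, Sven 84. Winner: Theo.
Anti-plurality — last-place votes: Priya 6, Fatima 3, Noah 15, Theo 6, Nadia 0, Sven 9. Winner: Nadia.
The two methods disagree.

no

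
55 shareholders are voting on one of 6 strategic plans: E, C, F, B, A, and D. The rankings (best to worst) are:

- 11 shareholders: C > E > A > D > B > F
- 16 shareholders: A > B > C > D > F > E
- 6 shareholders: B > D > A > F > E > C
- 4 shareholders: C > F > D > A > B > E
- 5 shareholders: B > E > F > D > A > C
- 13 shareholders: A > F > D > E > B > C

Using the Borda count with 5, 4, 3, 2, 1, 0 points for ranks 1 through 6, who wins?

E: 11·4 + 16·0 + 6·1 + 4·0 + 5·4 + 13·2 = 96
C: 11·5 + 16·3 + 6·0 + 4·5 + 5·0 + 13·0 = 123
F: 11·0 + 16·1 + 6·2 + 4·4 + 5·3 + 13·4 = 111
B: 11·1 + 16·4 + 6·5 + 4·1 + 5·5 + 13·1 = 147
A: 11·3 + 16·5 + 6·3 + 4·2 + 5·1 + 13·5 = 209
D: 11·2 + 16·2 + 6·4 + 4·3 + 5·2 + 13·3 = 139
A has the highest Borda score (209).

A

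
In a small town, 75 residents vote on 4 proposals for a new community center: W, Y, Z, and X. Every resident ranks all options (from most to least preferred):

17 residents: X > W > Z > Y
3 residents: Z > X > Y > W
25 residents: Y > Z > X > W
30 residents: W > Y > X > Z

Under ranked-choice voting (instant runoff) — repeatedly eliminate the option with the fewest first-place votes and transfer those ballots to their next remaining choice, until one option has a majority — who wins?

W

Round 1: W 30, Y 25, Z 3, X 17. Eliminate Z.
Round 2: W 30, Y 25, X 20. Eliminate X.
Round 3: W 47, Y 28. W has a majority.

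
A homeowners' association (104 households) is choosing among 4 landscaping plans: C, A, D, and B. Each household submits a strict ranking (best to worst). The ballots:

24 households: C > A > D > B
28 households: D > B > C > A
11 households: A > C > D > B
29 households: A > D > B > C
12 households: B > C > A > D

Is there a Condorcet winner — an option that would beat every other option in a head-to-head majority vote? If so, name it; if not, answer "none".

none

Checking pairwise contests:
D beats C 57–47.
C beats A 64–40.
A beats D 76–28.
A beats B 64–40.
Every option loses at least one head-to-head, so there is no Condorcet winner.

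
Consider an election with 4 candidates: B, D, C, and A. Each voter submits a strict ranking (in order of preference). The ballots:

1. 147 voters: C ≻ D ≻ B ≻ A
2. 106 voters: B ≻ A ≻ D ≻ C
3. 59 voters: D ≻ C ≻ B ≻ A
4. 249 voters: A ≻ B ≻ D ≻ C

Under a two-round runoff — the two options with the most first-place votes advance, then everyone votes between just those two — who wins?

Round 1 first-place votes: B 106, D 59, C 147, A 249.
A and C advance.
Runoff: A is preferred to C by 355 voters; C by 206.
A wins the runoff.

A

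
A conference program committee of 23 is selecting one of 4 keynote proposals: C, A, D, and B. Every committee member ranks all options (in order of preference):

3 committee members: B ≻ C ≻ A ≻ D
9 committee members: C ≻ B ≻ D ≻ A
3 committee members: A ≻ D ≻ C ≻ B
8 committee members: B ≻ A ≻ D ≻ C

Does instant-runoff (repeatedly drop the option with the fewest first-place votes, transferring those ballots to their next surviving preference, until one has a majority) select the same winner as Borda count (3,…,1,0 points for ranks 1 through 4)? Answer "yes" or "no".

no

Instant-runoff — R1 C 9, A 3, D 0, B 11 (D out); R2 C 9, A 3, B 11 (A out); R3 C 12, B 11 (C winner). Winner: C.
Borda — scores: C 36, A 28, D 23, B 51. Winner: B.
The two methods disagree.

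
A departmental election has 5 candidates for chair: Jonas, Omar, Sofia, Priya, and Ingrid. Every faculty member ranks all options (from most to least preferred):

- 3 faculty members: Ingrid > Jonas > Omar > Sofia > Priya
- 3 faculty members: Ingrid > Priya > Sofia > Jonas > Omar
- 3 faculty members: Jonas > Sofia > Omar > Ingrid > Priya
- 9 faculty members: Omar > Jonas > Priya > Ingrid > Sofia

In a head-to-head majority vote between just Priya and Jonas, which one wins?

Voters preferring Priya to Jonas: 3; preferring Jonas to Priya: 15.
Jonas wins the head-to-head.

Jonas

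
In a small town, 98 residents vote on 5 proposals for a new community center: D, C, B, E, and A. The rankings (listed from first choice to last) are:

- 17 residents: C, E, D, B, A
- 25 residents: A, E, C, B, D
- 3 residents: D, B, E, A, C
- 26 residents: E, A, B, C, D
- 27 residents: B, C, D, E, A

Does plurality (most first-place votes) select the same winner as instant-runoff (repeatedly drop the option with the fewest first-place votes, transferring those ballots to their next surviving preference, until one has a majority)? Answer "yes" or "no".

Plurality — first-place votes: D 3, C 17, B 27, E 26, A 25. Winner: B.
Instant-runoff — R1 D 3, C 17, B 27, E 26, A 25 (D out); R2 C 17, B 30, E 26, A 25 (C out); R3 B 30, E 43, A 25 (A out); R4 B 30, E 68 (E winner). Winner: E.
The two methods disagree.

no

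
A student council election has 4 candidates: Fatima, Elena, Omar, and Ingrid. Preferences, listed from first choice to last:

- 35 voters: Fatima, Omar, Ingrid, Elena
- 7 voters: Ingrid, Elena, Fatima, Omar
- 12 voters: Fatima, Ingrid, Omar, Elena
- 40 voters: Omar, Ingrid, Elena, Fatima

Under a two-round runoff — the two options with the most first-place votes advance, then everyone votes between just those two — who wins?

Round 1 first-place votes: Fatima 47, Elena 0, Omar 40, Ingrid 7.
Fatima and Omar advance.
Runoff: Fatima is preferred to Omar by 54 voters; Omar by 40.
Fatima wins the runoff.

Fatima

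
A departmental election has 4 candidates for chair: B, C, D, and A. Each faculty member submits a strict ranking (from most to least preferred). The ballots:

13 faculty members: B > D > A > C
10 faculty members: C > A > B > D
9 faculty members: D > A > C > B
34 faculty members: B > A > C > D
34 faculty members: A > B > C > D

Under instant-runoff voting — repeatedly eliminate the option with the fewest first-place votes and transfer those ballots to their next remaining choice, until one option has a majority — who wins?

Round 1: B 47, C 10, D 9, A 34. Eliminate D.
Round 2: B 47, C 10, A 43. Eliminate C.
Round 3: B 47, A 53. A has a majority.

A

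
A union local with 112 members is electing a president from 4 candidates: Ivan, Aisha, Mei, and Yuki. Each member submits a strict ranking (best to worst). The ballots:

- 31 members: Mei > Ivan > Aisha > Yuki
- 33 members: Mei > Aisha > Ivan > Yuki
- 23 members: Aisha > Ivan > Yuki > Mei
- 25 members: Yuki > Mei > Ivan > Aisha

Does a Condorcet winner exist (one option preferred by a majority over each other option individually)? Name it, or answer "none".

Mei

Mei vs Ivan: 89–23 for Mei.
Mei vs Aisha: 89–23 for Mei.
Mei vs Yuki: 64–48 for Mei.
Mei beats every other option head-to-head.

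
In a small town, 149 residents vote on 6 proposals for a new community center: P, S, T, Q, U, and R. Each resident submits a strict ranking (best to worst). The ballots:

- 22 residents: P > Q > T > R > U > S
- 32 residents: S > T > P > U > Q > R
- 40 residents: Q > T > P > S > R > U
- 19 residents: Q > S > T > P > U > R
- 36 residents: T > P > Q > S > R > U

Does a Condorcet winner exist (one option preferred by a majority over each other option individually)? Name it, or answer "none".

none

Checking pairwise contests:
T beats P 127–22.
P beats S 98–51.
Q beats T 81–68.
P beats Q 90–59.
P beats U 149–0.
P beats R 149–0.
Every option loses at least one head-to-head, so there is no Condorcet winner.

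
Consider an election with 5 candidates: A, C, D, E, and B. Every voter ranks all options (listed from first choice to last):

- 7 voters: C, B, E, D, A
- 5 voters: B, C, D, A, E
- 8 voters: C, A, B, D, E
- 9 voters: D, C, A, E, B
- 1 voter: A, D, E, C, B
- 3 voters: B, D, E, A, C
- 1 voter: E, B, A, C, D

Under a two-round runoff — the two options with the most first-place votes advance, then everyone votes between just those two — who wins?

Round 1 first-place votes: A 1, C 15, D 9, E 1, B 8.
C and D advance.
Runoff: C is preferred to D by 21 voters; D by 13.
C wins the runoff.

C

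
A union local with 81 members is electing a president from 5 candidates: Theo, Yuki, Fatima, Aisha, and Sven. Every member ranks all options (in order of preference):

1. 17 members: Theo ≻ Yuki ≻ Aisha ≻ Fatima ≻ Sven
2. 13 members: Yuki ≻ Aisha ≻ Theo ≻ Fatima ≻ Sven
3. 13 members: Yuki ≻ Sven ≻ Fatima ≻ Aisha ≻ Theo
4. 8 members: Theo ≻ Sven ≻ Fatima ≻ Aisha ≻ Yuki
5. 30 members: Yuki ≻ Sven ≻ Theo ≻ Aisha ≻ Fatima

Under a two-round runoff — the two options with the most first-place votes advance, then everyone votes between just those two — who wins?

Round 1 first-place votes: Theo 25, Yuki 56, Fatima 0, Aisha 0, Sven 0.
Yuki and Theo advance.
Runoff: Yuki is preferred to Theo by 56 voters; Theo by 25.
Yuki wins the runoff.

Yuki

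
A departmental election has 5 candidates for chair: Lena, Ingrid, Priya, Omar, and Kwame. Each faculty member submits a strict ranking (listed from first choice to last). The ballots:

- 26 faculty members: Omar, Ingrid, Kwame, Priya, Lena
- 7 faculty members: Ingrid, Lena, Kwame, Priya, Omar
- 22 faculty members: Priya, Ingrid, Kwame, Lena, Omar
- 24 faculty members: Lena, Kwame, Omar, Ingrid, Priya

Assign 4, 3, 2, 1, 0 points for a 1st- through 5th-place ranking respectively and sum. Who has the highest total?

Ingrid

Lena: 26·0 + 7·3 + 22·1 + 24·4 = 139
Ingrid: 26·3 + 7·4 + 22·3 + 24·1 = 196
Priya: 26·1 + 7·1 + 22·4 + 24·0 = 121
Omar: 26·4 + 7·0 + 22·0 + 24·2 = 152
Kwame: 26·2 + 7·2 + 22·2 + 24·3 = 182
Ingrid has the highest Borda score (196).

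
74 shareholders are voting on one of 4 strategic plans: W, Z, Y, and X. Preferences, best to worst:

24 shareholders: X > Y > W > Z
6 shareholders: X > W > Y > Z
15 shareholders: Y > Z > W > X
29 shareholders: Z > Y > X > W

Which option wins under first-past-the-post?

First-place votes: W 0, Z 29, Y 15, X 30.
X has the most first-place votes.

X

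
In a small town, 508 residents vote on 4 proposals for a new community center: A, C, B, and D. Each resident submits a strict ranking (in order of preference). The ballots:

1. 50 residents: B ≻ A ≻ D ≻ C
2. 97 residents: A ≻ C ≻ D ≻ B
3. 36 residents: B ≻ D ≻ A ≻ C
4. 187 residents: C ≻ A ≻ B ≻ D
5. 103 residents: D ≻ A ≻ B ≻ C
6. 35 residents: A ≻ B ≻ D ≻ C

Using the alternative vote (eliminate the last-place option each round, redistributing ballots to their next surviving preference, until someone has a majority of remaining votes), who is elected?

Round 1: A 132, C 187, B 86, D 103. Eliminate B.
Round 2: A 182, C 187, D 139. Eliminate D.
Round 3: A 321, C 187. A has a majority.

A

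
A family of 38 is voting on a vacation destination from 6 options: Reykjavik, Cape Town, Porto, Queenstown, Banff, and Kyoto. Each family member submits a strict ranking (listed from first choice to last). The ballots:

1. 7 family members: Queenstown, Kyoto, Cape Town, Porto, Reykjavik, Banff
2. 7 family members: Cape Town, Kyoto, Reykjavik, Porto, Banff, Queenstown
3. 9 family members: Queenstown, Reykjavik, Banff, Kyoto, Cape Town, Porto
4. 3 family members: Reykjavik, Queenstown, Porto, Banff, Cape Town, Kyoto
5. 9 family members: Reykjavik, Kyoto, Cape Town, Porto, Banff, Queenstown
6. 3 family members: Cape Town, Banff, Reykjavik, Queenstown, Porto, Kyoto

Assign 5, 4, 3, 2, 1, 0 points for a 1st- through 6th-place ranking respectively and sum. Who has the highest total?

Reykjavik: 7·1 + 7·3 + 9·4 + 3·5 + 9·5 + 3·3 = 133
Cape Town: 7·3 + 7·5 + 9·1 + 3·1 + 9·3 + 3·5 = 110
Porto: 7·2 + 7·2 + 9·0 + 3·3 + 9·2 + 3·1 = 58
Queenstown: 7·5 + 7·0 + 9·5 + 3·4 + 9·0 + 3·2 = 98
Banff: 7·0 + 7·1 + 9·3 + 3·2 + 9·1 + 3·4 = 61
Kyoto: 7·4 + 7·4 + 9·2 + 3·0 + 9·4 + 3·0 = 110
Reykjavik has the highest Borda score (133).

Reykjavik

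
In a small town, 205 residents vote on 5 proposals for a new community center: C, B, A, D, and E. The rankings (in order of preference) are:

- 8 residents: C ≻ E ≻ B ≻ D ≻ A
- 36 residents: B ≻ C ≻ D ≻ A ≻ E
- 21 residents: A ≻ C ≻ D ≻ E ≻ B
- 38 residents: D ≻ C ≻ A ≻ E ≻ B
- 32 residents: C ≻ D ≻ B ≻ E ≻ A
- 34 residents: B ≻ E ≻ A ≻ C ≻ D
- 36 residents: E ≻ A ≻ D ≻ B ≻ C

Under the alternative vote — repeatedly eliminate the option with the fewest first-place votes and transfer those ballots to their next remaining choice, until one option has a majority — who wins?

D

Round 1: C 40, B 70, A 21, D 38, E 36. Eliminate A.
Round 2: C 61, B 70, D 38, E 36. Eliminate E.
Round 3: C 61, B 70, D 74. Eliminate C.
Round 4: B 78, D 127. D has a majority.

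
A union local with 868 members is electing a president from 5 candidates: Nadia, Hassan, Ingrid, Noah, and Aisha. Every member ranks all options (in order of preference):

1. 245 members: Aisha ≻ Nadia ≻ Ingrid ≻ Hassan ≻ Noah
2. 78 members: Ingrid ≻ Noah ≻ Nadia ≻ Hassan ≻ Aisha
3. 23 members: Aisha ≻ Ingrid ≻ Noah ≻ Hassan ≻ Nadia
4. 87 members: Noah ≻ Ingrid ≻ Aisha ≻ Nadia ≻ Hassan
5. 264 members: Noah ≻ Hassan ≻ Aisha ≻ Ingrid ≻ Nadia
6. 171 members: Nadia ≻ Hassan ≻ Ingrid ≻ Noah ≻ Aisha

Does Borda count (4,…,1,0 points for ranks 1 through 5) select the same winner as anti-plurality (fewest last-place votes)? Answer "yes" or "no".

Borda — scores: Nadia 1662, Hassan 1651, Ingrid 1738, Noah 1855, Aisha 1774. Winner: Noah.
Anti-plurality — last-place votes: Nadia 287, Hassan 87, Ingrid 0, Noah 245, Aisha 249. Winner: Ingrid.
The two methods disagree.

no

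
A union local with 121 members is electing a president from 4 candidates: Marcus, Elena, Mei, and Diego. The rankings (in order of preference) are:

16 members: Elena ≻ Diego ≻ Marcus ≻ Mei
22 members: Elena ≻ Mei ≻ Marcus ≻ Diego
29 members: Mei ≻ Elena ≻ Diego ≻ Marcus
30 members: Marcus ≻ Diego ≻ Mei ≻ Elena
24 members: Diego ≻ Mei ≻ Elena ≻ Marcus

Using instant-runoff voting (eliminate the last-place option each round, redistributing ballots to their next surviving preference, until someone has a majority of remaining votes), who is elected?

Round 1: Marcus 30, Elena 38, Mei 29, Diego 24. Eliminate Diego.
Round 2: Marcus 30, Elena 38, Mei 53. Eliminate Marcus.
Round 3: Elena 38, Mei 83. Mei has a majority.

Mei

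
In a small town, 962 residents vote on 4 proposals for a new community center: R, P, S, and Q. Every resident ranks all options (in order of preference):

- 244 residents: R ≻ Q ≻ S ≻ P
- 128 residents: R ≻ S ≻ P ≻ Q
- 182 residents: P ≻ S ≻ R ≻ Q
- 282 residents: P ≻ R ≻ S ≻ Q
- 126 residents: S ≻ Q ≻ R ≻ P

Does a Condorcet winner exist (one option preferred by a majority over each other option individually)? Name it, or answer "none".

R vs P: 498–464 for R.
R vs S: 654–308 for R.
R vs Q: 836–126 for R.
R beats every other option head-to-head.

R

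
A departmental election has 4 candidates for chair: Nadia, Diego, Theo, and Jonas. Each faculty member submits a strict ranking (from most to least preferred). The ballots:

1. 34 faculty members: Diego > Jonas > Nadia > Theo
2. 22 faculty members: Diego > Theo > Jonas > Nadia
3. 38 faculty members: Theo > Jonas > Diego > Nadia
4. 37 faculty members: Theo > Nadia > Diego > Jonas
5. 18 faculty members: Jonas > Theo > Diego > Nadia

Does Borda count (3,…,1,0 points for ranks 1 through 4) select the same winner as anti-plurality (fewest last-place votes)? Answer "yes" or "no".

Borda — scores: Nadia 108, Diego 261, Theo 305, Jonas 220. Winner: Theo.
Anti-plurality — last-place votes: Nadia 78, Diego 0, Theo 34, Jonas 37. Winner: Diego.
The two methods disagree.

no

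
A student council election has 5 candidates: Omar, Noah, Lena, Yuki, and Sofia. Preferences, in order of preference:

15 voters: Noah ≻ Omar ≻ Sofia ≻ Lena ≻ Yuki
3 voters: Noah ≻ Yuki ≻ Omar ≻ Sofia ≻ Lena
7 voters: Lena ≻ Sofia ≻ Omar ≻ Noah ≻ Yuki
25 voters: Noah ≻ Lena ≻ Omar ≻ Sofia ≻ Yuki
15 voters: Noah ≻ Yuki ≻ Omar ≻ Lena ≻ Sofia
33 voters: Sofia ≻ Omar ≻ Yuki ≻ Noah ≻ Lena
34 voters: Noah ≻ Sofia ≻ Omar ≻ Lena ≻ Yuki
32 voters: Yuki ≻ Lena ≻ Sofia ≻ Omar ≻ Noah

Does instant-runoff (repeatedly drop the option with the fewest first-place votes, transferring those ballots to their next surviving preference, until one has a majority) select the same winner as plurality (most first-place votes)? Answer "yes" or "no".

yes

Instant-runoff — R1 Omar 0, Noah 92, Lena 7, Yuki 32, Sofia 33 (Noah winner). Winner: Noah.
Plurality — first-place votes: Omar 0, Noah 92, Lena 7, Yuki 32, Sofia 33. Winner: Noah.
The two methods agree.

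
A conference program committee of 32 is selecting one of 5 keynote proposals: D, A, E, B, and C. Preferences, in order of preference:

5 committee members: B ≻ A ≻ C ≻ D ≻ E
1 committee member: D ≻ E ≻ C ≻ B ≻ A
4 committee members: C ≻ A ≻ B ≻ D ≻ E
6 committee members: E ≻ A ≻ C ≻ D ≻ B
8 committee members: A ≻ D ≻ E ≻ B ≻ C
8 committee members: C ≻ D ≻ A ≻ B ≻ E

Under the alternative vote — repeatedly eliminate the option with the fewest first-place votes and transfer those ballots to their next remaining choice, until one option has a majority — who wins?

Round 1: D 1, A 8, E 6, B 5, C 12. Eliminate D.
Round 2: A 8, E 7, B 5, C 12. Eliminate B.
Round 3: A 13, E 7, C 12. Eliminate E.
Round 4: A 19, C 13. A has a majority.

A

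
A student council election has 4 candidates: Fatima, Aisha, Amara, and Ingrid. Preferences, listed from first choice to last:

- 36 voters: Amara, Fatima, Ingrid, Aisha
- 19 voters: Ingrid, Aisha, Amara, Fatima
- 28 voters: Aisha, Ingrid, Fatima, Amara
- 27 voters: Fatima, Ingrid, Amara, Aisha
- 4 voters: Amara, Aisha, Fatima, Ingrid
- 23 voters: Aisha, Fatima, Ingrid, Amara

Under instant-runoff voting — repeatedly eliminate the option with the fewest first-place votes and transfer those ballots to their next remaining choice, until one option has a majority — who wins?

Round 1: Fatima 27, Aisha 51, Amara 40, Ingrid 19. Eliminate Ingrid.
Round 2: Fatima 27, Aisha 70, Amara 40. Aisha has a majority.

Aisha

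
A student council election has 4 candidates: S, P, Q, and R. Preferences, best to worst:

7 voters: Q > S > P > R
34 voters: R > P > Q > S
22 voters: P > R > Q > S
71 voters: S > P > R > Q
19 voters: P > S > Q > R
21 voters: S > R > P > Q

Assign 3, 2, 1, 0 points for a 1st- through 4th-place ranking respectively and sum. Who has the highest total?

P

S: 7·2 + 34·0 + 22·0 + 71·3 + 19·2 + 21·3 = 328
P: 7·1 + 34·2 + 22·3 + 71·2 + 19·3 + 21·1 = 361
Q: 7·3 + 34·1 + 22·1 + 71·0 + 19·1 + 21·0 = 96
R: 7·0 + 34·3 + 22·2 + 71·1 + 19·0 + 21·2 = 259
P has the highest Borda score (361).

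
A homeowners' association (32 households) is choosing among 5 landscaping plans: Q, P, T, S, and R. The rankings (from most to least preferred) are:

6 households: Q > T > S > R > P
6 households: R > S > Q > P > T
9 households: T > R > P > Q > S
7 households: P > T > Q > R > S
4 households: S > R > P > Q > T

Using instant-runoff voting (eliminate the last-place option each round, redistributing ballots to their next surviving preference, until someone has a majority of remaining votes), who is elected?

T

Round 1: Q 6, P 7, T 9, S 4, R 6. Eliminate S.
Round 2: Q 6, P 7, T 9, R 10. Eliminate Q.
Round 3: P 7, T 15, R 10. Eliminate P.
Round 4: T 22, R 10. T has a majority.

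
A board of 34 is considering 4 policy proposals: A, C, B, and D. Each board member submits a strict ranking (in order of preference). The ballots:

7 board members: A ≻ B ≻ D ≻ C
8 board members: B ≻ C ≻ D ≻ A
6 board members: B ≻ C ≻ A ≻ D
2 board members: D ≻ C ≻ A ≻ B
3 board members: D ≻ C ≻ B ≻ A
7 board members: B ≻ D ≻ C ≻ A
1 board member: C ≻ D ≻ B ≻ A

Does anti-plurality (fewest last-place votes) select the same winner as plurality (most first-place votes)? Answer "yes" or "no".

yes

Anti-plurality — last-place votes: A 19, C 7, B 2, D 6. Winner: B.
Plurality — first-place votes: A 7, C 1, B 21, D 5. Winner: B.
The two methods agree.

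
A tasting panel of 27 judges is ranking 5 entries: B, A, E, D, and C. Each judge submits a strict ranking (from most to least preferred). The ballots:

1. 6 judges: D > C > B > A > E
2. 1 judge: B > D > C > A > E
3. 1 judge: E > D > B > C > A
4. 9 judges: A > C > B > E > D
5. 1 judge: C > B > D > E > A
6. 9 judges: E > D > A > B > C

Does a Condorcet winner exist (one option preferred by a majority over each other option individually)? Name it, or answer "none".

Checking pairwise contests:
A beats B 18–9.
D beats A 18–9.
B beats E 17–10.
E beats D 19–8.
A beats C 18–9.
Every option loses at least one head-to-head, so there is no Condorcet winner.

none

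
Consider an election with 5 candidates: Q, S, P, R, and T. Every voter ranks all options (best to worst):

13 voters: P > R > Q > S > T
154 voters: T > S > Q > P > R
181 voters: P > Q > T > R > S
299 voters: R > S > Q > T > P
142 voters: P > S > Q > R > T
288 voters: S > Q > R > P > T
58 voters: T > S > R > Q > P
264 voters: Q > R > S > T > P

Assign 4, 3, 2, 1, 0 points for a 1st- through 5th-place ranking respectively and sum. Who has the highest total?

Q

Q: 13·2 + 154·2 + 181·3 + 299·2 + 142·2 + 288·3 + 58·1 + 264·4 = 3737
S: 13·1 + 154·3 + 181·0 + 299·3 + 142·3 + 288·4 + 58·3 + 264·2 = 3652
P: 13·4 + 154·1 + 181·4 + 299·0 + 142·4 + 288·1 + 58·0 + 264·0 = 1786
R: 13·3 + 154·0 + 181·1 + 299·4 + 142·1 + 288·2 + 58·2 + 264·3 = 3042
T: 13·0 + 154·4 + 181·2 + 299·1 + 142·0 + 288·0 + 58·4 + 264·1 = 1773
Q has the highest Borda score (3737).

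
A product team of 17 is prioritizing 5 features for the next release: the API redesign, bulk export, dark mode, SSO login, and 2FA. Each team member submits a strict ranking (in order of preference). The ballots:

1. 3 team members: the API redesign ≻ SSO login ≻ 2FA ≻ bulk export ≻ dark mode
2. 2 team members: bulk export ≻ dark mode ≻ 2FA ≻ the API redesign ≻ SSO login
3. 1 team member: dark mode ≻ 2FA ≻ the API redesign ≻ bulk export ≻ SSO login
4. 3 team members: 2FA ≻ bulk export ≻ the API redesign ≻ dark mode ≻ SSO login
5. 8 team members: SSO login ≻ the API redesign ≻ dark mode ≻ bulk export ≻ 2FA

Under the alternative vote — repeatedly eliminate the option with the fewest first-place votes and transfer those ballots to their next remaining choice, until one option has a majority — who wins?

Round 1: the API redesign 3, bulk export 2, dark mode 1, SSO login 8, 2FA 3. Eliminate dark mode.
Round 2: the API redesign 3, bulk export 2, SSO login 8, 2FA 4. Eliminate bulk export.
Round 3: the API redesign 3, SSO login 8, 2FA 6. Eliminate the API redesign.
Round 4: SSO login 11, 2FA 6. SSO login has a majority.

SSO login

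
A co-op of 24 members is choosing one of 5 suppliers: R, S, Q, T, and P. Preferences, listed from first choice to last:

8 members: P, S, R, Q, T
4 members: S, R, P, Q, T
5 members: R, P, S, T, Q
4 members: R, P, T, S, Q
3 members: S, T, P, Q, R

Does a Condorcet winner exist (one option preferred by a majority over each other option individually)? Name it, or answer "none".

none

Checking pairwise contests:
S beats R 15–9.
P beats S 17–7.
R beats Q 21–3.
R beats T 21–3.
R beats P 13–11.
Every option loses at least one head-to-head, so there is no Condorcet winner.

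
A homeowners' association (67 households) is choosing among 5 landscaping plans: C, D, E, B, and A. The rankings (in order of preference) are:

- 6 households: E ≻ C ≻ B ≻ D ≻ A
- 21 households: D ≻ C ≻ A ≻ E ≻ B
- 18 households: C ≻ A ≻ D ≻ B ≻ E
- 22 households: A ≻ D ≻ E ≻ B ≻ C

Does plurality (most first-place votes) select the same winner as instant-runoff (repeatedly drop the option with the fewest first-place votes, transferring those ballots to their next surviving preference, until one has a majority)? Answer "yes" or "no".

Plurality — first-place votes: C 18, D 21, E 6, B 0, A 22. Winner: A.
Instant-runoff — R1 C 18, D 21, E 6, B 0, A 22 (B out); R2 C 18, D 21, E 6, A 22 (E out); R3 C 24, D 21, A 22 (D out); R4 C 45, A 22 (C winner). Winner: C.
The two methods disagree.

no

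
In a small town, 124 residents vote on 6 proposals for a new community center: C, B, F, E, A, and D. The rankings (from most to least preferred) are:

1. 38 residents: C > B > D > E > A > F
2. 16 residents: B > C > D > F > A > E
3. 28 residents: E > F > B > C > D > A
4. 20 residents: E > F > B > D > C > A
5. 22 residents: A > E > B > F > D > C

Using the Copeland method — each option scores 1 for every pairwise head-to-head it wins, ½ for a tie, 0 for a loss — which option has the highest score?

C: beats A and D; loses to B, F, and E → score 2.
B: beats C, F, A, and D; loses to E → score 4.
F: beats C, A, and D; loses to B and E → score 3.
E: beats C, B, F, A, and D → score 5.
A: loses to C, B, F, E, and D → score 0.
D: beats A; loses to C, B, F, and E → score 1.
E has the best pairwise record.

E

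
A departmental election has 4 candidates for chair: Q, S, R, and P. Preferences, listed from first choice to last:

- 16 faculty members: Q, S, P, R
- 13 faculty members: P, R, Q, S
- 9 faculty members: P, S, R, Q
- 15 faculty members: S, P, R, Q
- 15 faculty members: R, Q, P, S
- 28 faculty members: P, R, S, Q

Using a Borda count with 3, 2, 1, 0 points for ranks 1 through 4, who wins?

Q: 16·3 + 13·1 + 9·0 + 15·0 + 15·2 + 28·0 = 91
S: 16·2 + 13·0 + 9·2 + 15·3 + 15·0 + 28·1 = 123
R: 16·0 + 13·2 + 9·1 + 15·1 + 15·3 + 28·2 = 151
P: 16·1 + 13·3 + 9·3 + 15·2 + 15·1 + 28·3 = 211
P has the highest Borda score (211).

P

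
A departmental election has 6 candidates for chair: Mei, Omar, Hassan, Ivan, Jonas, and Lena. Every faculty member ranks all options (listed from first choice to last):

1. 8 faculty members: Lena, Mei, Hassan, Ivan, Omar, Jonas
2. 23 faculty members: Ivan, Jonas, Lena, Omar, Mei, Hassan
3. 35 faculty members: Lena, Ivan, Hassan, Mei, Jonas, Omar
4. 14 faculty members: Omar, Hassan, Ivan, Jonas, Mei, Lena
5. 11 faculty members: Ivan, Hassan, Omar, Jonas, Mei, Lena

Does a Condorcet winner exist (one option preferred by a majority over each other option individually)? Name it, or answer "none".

Ivan

Ivan vs Mei: 83–8 for Ivan.
Ivan vs Omar: 77–14 for Ivan.
Ivan vs Hassan: 69–22 for Ivan.
Ivan vs Jonas: 91–0 for Ivan.
Ivan vs Lena: 48–43 for Ivan.
Ivan beats every other option head-to-head.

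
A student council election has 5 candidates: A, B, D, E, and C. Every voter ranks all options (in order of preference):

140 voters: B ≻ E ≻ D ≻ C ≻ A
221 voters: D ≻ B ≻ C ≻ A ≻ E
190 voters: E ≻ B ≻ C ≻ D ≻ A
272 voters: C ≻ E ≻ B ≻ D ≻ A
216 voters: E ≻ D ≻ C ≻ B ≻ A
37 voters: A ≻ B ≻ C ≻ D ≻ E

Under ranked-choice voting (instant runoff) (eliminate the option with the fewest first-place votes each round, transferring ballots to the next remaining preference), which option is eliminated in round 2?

Round 1: A 37, B 140, D 221, E 406, C 272. Eliminate A.
Round 2: B 177, D 221, E 406, C 272. Eliminate B.

B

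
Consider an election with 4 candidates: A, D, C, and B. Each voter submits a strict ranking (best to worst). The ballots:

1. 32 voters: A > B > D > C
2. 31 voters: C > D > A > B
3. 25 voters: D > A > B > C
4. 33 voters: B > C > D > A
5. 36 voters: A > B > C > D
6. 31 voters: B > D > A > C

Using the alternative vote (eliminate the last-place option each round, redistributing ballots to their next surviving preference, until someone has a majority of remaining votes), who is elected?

Round 1: A 68, D 25, C 31, B 64. Eliminate D.
Round 2: A 93, C 31, B 64. Eliminate C.
Round 3: A 124, B 64. A has a majority.

A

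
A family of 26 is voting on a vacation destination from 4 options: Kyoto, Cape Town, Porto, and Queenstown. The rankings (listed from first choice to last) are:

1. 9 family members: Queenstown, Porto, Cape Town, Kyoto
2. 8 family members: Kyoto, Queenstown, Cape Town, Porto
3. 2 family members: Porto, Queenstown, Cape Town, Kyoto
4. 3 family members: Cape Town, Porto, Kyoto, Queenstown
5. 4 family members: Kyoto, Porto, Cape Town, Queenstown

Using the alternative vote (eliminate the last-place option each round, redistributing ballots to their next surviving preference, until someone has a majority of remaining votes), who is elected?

Round 1: Kyoto 12, Cape Town 3, Porto 2, Queenstown 9. Eliminate Porto.
Round 2: Kyoto 12, Cape Town 3, Queenstown 11. Eliminate Cape Town.
Round 3: Kyoto 15, Queenstown 11. Kyoto has a majority.

Kyoto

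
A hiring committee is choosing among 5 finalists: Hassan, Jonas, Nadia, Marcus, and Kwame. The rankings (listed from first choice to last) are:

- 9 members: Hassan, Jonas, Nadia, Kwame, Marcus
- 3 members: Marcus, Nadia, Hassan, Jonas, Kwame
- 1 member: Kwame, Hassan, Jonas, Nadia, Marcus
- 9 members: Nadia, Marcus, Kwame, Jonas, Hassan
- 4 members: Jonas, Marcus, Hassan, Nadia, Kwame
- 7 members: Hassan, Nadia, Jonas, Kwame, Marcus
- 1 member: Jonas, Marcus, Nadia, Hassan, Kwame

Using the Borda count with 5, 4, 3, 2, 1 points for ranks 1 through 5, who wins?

Hassan: 9·5 + 3·3 + 1·4 + 9·1 + 4·3 + 7·5 + 1·2 = 116
Jonas: 9·4 + 3·2 + 1·3 + 9·2 + 4·5 + 7·3 + 1·5 = 109
Nadia: 9·3 + 3·4 + 1·2 + 9·5 + 4·2 + 7·4 + 1·3 = 125
Marcus: 9·1 + 3·5 + 1·1 + 9·4 + 4·4 + 7·1 + 1·4 = 88
Kwame: 9·2 + 3·1 + 1·5 + 9·3 + 4·1 + 7·2 + 1·1 = 72
Nadia has the highest Borda score (125).

Nadia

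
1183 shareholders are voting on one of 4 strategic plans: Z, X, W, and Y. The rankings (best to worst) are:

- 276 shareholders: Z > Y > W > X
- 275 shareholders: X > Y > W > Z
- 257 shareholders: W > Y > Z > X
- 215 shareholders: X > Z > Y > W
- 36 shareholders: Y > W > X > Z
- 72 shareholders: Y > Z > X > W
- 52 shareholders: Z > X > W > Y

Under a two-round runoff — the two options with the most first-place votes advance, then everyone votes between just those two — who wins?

Z

Round 1 first-place votes: Z 328, X 490, W 257, Y 108.
X and Z advance.
Runoff: X is preferred to Z by 526 voters; Z by 657.
Z wins the runoff.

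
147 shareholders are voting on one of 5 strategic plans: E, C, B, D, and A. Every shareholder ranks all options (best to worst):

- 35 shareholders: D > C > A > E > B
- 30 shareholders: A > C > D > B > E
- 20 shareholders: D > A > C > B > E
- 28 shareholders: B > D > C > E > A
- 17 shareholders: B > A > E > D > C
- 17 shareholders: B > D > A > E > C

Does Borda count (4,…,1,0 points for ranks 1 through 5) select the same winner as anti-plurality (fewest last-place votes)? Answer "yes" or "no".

Borda — scores: E 114, C 291, B 298, D 432, A 335. Winner: D.
Anti-plurality — last-place votes: E 50, C 34, B 35, D 0, A 28. Winner: D.
The two methods agree.

yes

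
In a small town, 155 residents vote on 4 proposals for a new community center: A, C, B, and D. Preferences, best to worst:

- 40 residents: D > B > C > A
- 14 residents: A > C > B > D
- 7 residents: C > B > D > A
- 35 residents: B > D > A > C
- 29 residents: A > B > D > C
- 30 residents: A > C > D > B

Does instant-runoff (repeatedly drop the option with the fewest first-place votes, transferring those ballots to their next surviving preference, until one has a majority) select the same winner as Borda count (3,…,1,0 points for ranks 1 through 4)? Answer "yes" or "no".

yes

Instant-runoff — R1 A 73, C 7, B 35, D 40 (C out); R2 A 73, B 42, D 40 (D out); R3 A 73, B 82 (B winner). Winner: B.
Borda — scores: A 254, C 149, B 271, D 256. Winner: B.
The two methods agree.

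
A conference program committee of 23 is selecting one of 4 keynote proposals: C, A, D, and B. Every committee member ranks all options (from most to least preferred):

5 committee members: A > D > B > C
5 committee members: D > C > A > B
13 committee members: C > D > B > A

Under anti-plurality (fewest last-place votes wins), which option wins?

Last-place votes: C 5, A 13, D 0, B 5.
D is ranked last by the fewest voters, so D wins.

D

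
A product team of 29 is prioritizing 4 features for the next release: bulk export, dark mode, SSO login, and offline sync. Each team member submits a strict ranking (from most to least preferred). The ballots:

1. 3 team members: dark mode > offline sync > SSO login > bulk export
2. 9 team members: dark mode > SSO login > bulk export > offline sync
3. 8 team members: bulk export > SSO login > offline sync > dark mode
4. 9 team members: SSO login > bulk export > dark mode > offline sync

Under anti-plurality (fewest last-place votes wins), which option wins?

SSO login

Last-place votes: bulk export 3, dark mode 8, SSO login 0, offline sync 18.
SSO login is ranked last by the fewest voters, so SSO login wins.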